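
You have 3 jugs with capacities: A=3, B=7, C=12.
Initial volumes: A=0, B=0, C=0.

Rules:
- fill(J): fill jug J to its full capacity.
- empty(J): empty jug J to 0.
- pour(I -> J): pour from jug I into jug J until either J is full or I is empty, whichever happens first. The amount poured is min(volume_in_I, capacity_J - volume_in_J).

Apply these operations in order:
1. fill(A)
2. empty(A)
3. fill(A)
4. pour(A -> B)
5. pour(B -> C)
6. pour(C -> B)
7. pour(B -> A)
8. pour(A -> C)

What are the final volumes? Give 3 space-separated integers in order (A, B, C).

Step 1: fill(A) -> (A=3 B=0 C=0)
Step 2: empty(A) -> (A=0 B=0 C=0)
Step 3: fill(A) -> (A=3 B=0 C=0)
Step 4: pour(A -> B) -> (A=0 B=3 C=0)
Step 5: pour(B -> C) -> (A=0 B=0 C=3)
Step 6: pour(C -> B) -> (A=0 B=3 C=0)
Step 7: pour(B -> A) -> (A=3 B=0 C=0)
Step 8: pour(A -> C) -> (A=0 B=0 C=3)

Answer: 0 0 3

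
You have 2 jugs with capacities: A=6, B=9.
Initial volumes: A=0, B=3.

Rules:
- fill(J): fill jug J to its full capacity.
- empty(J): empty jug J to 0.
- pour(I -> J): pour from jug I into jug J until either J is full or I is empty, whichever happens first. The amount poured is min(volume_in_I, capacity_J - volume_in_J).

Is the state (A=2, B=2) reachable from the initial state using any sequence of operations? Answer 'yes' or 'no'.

Answer: no

Derivation:
BFS explored all 10 reachable states.
Reachable set includes: (0,0), (0,3), (0,6), (0,9), (3,0), (3,9), (6,0), (6,3), (6,6), (6,9)
Target (A=2, B=2) not in reachable set → no.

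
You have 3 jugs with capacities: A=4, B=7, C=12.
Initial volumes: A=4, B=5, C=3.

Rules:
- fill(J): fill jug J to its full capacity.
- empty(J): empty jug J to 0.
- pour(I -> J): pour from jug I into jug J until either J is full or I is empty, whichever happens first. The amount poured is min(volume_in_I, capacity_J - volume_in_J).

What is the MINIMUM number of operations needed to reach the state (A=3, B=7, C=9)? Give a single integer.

Answer: 5

Derivation:
BFS from (A=4, B=5, C=3). One shortest path:
  1. empty(B) -> (A=4 B=0 C=3)
  2. pour(A -> B) -> (A=0 B=4 C=3)
  3. pour(C -> A) -> (A=3 B=4 C=0)
  4. fill(C) -> (A=3 B=4 C=12)
  5. pour(C -> B) -> (A=3 B=7 C=9)
Reached target in 5 moves.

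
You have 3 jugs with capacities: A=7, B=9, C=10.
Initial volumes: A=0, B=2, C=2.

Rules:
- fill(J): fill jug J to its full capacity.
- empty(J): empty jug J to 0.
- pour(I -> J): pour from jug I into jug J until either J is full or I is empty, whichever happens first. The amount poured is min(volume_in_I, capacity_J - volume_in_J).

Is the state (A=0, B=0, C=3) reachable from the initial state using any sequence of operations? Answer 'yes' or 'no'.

BFS from (A=0, B=2, C=2):
  1. fill(C) -> (A=0 B=2 C=10)
  2. pour(C -> B) -> (A=0 B=9 C=3)
  3. empty(B) -> (A=0 B=0 C=3)
Target reached → yes.

Answer: yes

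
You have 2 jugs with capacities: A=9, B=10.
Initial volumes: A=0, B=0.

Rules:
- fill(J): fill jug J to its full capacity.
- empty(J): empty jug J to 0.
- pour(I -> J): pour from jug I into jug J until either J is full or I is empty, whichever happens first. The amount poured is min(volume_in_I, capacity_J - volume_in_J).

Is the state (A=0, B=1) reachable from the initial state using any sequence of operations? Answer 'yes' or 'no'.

BFS from (A=0, B=0):
  1. fill(B) -> (A=0 B=10)
  2. pour(B -> A) -> (A=9 B=1)
  3. empty(A) -> (A=0 B=1)
Target reached → yes.

Answer: yes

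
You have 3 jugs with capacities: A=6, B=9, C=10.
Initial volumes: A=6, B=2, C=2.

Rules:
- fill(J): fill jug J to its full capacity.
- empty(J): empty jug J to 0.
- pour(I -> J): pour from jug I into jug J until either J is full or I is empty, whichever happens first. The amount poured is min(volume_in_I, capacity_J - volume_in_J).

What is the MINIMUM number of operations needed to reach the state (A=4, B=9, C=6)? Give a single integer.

BFS from (A=6, B=2, C=2). One shortest path:
  1. pour(C -> B) -> (A=6 B=4 C=0)
  2. pour(A -> C) -> (A=0 B=4 C=6)
  3. pour(B -> A) -> (A=4 B=0 C=6)
  4. fill(B) -> (A=4 B=9 C=6)
Reached target in 4 moves.

Answer: 4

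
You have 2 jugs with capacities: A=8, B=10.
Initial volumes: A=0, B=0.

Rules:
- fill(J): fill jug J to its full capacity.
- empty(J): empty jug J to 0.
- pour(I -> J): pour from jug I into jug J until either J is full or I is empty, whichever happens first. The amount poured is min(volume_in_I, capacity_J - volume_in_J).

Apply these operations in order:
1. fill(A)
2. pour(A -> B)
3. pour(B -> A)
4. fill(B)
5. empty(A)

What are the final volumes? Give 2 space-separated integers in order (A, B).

Step 1: fill(A) -> (A=8 B=0)
Step 2: pour(A -> B) -> (A=0 B=8)
Step 3: pour(B -> A) -> (A=8 B=0)
Step 4: fill(B) -> (A=8 B=10)
Step 5: empty(A) -> (A=0 B=10)

Answer: 0 10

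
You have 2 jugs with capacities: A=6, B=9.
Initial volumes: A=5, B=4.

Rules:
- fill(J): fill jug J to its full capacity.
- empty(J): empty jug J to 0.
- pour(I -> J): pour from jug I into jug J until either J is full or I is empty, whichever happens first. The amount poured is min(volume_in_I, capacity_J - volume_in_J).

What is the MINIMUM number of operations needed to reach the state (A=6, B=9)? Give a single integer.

Answer: 2

Derivation:
BFS from (A=5, B=4). One shortest path:
  1. fill(A) -> (A=6 B=4)
  2. fill(B) -> (A=6 B=9)
Reached target in 2 moves.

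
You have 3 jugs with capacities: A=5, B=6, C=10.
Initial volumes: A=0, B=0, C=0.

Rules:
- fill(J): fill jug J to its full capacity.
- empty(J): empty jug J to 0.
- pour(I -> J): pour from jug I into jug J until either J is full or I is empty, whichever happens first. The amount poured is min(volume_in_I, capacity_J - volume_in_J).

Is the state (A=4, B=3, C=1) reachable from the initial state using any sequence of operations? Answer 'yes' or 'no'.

Answer: no

Derivation:
BFS explored all 282 reachable states.
Reachable set includes: (0,0,0), (0,0,1), (0,0,2), (0,0,3), (0,0,4), (0,0,5), (0,0,6), (0,0,7), (0,0,8), (0,0,9), (0,0,10), (0,1,0) ...
Target (A=4, B=3, C=1) not in reachable set → no.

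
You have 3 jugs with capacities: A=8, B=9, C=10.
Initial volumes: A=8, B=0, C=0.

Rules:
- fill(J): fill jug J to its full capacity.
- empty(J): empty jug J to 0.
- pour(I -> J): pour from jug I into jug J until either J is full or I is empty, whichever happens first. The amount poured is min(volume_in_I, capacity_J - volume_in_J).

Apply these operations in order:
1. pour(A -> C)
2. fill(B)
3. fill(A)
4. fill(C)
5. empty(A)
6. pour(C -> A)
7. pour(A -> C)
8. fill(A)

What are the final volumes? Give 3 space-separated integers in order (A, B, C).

Step 1: pour(A -> C) -> (A=0 B=0 C=8)
Step 2: fill(B) -> (A=0 B=9 C=8)
Step 3: fill(A) -> (A=8 B=9 C=8)
Step 4: fill(C) -> (A=8 B=9 C=10)
Step 5: empty(A) -> (A=0 B=9 C=10)
Step 6: pour(C -> A) -> (A=8 B=9 C=2)
Step 7: pour(A -> C) -> (A=0 B=9 C=10)
Step 8: fill(A) -> (A=8 B=9 C=10)

Answer: 8 9 10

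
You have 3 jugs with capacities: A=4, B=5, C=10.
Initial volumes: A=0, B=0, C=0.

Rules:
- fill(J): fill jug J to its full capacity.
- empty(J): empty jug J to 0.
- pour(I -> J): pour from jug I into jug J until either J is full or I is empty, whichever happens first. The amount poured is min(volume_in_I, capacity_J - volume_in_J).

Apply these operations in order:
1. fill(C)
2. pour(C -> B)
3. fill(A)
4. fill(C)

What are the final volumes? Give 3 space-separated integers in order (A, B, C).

Step 1: fill(C) -> (A=0 B=0 C=10)
Step 2: pour(C -> B) -> (A=0 B=5 C=5)
Step 3: fill(A) -> (A=4 B=5 C=5)
Step 4: fill(C) -> (A=4 B=5 C=10)

Answer: 4 5 10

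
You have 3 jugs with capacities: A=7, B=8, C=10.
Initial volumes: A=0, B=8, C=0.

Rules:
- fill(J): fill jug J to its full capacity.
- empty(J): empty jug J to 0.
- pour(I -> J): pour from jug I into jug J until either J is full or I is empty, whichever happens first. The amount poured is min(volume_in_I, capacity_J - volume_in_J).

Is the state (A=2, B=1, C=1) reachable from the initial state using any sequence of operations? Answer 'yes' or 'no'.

BFS explored all 414 reachable states.
Reachable set includes: (0,0,0), (0,0,1), (0,0,2), (0,0,3), (0,0,4), (0,0,5), (0,0,6), (0,0,7), (0,0,8), (0,0,9), (0,0,10), (0,1,0) ...
Target (A=2, B=1, C=1) not in reachable set → no.

Answer: no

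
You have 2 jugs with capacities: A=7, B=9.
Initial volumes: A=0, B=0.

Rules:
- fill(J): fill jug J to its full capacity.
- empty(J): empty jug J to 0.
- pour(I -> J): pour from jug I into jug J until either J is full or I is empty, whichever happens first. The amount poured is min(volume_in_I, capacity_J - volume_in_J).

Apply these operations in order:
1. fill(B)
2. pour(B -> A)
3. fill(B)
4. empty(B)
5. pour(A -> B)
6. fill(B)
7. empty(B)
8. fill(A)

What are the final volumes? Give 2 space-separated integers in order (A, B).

Answer: 7 0

Derivation:
Step 1: fill(B) -> (A=0 B=9)
Step 2: pour(B -> A) -> (A=7 B=2)
Step 3: fill(B) -> (A=7 B=9)
Step 4: empty(B) -> (A=7 B=0)
Step 5: pour(A -> B) -> (A=0 B=7)
Step 6: fill(B) -> (A=0 B=9)
Step 7: empty(B) -> (A=0 B=0)
Step 8: fill(A) -> (A=7 B=0)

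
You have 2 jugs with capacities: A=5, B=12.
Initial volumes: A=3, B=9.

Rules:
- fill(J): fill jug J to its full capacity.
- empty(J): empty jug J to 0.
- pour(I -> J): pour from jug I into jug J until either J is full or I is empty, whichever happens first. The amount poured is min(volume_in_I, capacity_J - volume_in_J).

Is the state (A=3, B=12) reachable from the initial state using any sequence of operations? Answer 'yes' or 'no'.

BFS from (A=3, B=9):
  1. fill(B) -> (A=3 B=12)
Target reached → yes.

Answer: yes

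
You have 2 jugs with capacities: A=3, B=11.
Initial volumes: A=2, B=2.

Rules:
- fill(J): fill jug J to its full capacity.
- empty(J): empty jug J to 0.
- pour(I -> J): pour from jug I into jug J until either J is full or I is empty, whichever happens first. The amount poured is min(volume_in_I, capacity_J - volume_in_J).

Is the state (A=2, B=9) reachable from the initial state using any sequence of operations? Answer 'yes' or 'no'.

BFS explored all 29 reachable states.
Reachable set includes: (0,0), (0,1), (0,2), (0,3), (0,4), (0,5), (0,6), (0,7), (0,8), (0,9), (0,10), (0,11) ...
Target (A=2, B=9) not in reachable set → no.

Answer: no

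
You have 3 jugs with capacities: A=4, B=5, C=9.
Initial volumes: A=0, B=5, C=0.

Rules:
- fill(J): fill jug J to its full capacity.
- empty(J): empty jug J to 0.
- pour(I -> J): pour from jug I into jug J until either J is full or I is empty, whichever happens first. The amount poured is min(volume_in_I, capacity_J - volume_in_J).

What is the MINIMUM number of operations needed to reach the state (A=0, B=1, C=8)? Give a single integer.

BFS from (A=0, B=5, C=0). One shortest path:
  1. fill(A) -> (A=4 B=5 C=0)
  2. pour(A -> C) -> (A=0 B=5 C=4)
  3. pour(B -> A) -> (A=4 B=1 C=4)
  4. pour(A -> C) -> (A=0 B=1 C=8)
Reached target in 4 moves.

Answer: 4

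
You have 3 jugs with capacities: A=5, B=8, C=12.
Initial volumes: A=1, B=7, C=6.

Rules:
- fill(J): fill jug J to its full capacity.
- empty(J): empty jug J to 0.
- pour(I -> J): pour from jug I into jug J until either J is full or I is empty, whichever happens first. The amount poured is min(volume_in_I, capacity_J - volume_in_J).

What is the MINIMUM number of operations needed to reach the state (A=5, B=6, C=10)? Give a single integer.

Answer: 6

Derivation:
BFS from (A=1, B=7, C=6). One shortest path:
  1. pour(B -> A) -> (A=5 B=3 C=6)
  2. empty(A) -> (A=0 B=3 C=6)
  3. pour(B -> A) -> (A=3 B=0 C=6)
  4. pour(C -> B) -> (A=3 B=6 C=0)
  5. fill(C) -> (A=3 B=6 C=12)
  6. pour(C -> A) -> (A=5 B=6 C=10)
Reached target in 6 moves.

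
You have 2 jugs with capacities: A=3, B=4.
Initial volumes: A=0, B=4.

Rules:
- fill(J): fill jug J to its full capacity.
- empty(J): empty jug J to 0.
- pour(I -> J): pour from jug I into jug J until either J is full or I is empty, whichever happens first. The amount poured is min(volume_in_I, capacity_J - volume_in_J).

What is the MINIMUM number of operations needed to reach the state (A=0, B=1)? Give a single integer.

BFS from (A=0, B=4). One shortest path:
  1. pour(B -> A) -> (A=3 B=1)
  2. empty(A) -> (A=0 B=1)
Reached target in 2 moves.

Answer: 2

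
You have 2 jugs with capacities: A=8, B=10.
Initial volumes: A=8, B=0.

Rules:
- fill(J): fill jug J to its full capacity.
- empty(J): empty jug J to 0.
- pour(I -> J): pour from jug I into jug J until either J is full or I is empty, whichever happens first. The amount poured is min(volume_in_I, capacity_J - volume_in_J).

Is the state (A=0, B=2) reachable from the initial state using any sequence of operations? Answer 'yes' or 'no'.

BFS from (A=8, B=0):
  1. empty(A) -> (A=0 B=0)
  2. fill(B) -> (A=0 B=10)
  3. pour(B -> A) -> (A=8 B=2)
  4. empty(A) -> (A=0 B=2)
Target reached → yes.

Answer: yes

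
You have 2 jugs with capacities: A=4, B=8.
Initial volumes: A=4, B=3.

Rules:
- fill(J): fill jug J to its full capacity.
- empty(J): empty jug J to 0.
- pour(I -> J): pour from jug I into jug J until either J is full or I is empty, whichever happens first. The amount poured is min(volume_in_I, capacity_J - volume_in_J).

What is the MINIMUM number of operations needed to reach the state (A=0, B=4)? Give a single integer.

Answer: 2

Derivation:
BFS from (A=4, B=3). One shortest path:
  1. empty(B) -> (A=4 B=0)
  2. pour(A -> B) -> (A=0 B=4)
Reached target in 2 moves.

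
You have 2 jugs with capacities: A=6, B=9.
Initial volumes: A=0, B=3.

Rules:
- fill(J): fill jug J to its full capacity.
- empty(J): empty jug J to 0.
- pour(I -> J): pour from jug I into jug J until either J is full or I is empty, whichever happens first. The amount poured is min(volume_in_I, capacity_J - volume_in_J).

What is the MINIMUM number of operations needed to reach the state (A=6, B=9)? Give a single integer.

Answer: 2

Derivation:
BFS from (A=0, B=3). One shortest path:
  1. fill(A) -> (A=6 B=3)
  2. fill(B) -> (A=6 B=9)
Reached target in 2 moves.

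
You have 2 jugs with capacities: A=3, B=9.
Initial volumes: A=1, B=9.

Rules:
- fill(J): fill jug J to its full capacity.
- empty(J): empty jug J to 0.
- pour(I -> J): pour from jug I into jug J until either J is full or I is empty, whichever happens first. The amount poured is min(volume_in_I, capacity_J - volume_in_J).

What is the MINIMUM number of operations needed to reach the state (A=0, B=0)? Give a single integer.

Answer: 2

Derivation:
BFS from (A=1, B=9). One shortest path:
  1. empty(A) -> (A=0 B=9)
  2. empty(B) -> (A=0 B=0)
Reached target in 2 moves.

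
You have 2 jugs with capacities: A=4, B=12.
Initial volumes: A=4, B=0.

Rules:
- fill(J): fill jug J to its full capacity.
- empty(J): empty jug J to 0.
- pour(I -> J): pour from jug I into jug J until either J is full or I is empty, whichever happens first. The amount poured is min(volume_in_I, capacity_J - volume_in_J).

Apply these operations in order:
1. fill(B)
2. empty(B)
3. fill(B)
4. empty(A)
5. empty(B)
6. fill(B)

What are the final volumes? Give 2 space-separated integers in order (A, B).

Answer: 0 12

Derivation:
Step 1: fill(B) -> (A=4 B=12)
Step 2: empty(B) -> (A=4 B=0)
Step 3: fill(B) -> (A=4 B=12)
Step 4: empty(A) -> (A=0 B=12)
Step 5: empty(B) -> (A=0 B=0)
Step 6: fill(B) -> (A=0 B=12)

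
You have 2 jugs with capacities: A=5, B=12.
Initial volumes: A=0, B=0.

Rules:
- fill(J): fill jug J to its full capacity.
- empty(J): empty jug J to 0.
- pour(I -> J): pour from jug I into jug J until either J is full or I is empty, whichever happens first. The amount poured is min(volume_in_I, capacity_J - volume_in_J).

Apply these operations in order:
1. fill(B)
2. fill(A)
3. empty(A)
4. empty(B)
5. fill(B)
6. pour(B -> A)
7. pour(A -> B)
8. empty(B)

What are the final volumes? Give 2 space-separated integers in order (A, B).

Answer: 0 0

Derivation:
Step 1: fill(B) -> (A=0 B=12)
Step 2: fill(A) -> (A=5 B=12)
Step 3: empty(A) -> (A=0 B=12)
Step 4: empty(B) -> (A=0 B=0)
Step 5: fill(B) -> (A=0 B=12)
Step 6: pour(B -> A) -> (A=5 B=7)
Step 7: pour(A -> B) -> (A=0 B=12)
Step 8: empty(B) -> (A=0 B=0)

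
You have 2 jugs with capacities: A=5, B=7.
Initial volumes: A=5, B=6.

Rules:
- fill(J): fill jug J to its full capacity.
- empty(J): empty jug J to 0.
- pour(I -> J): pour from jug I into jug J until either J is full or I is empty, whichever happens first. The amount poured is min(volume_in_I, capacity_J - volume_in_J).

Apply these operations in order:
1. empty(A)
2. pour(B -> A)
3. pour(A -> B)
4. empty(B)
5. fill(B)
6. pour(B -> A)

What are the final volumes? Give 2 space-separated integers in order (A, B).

Step 1: empty(A) -> (A=0 B=6)
Step 2: pour(B -> A) -> (A=5 B=1)
Step 3: pour(A -> B) -> (A=0 B=6)
Step 4: empty(B) -> (A=0 B=0)
Step 5: fill(B) -> (A=0 B=7)
Step 6: pour(B -> A) -> (A=5 B=2)

Answer: 5 2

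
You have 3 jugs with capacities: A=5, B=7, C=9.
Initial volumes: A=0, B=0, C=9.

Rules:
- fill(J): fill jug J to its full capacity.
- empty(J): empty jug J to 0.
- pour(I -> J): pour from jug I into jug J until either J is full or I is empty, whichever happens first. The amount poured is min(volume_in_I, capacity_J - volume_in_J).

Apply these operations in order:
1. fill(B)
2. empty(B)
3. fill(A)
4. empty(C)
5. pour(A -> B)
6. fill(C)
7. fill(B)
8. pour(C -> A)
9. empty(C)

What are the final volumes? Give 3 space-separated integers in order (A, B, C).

Answer: 5 7 0

Derivation:
Step 1: fill(B) -> (A=0 B=7 C=9)
Step 2: empty(B) -> (A=0 B=0 C=9)
Step 3: fill(A) -> (A=5 B=0 C=9)
Step 4: empty(C) -> (A=5 B=0 C=0)
Step 5: pour(A -> B) -> (A=0 B=5 C=0)
Step 6: fill(C) -> (A=0 B=5 C=9)
Step 7: fill(B) -> (A=0 B=7 C=9)
Step 8: pour(C -> A) -> (A=5 B=7 C=4)
Step 9: empty(C) -> (A=5 B=7 C=0)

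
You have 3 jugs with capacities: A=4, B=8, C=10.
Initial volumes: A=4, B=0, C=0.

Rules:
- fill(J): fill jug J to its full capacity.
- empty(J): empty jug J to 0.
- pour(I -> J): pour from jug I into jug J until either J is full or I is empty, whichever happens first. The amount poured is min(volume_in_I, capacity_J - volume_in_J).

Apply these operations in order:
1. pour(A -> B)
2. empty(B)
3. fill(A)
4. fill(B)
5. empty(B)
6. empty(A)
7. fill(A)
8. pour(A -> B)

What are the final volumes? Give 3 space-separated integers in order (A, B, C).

Step 1: pour(A -> B) -> (A=0 B=4 C=0)
Step 2: empty(B) -> (A=0 B=0 C=0)
Step 3: fill(A) -> (A=4 B=0 C=0)
Step 4: fill(B) -> (A=4 B=8 C=0)
Step 5: empty(B) -> (A=4 B=0 C=0)
Step 6: empty(A) -> (A=0 B=0 C=0)
Step 7: fill(A) -> (A=4 B=0 C=0)
Step 8: pour(A -> B) -> (A=0 B=4 C=0)

Answer: 0 4 0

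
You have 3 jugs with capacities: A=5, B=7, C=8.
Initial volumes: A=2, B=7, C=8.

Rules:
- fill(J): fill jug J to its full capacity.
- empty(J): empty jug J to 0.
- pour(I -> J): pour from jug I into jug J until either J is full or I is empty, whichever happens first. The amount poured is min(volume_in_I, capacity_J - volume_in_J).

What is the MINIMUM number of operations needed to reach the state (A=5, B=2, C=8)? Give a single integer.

BFS from (A=2, B=7, C=8). One shortest path:
  1. empty(A) -> (A=0 B=7 C=8)
  2. pour(B -> A) -> (A=5 B=2 C=8)
Reached target in 2 moves.

Answer: 2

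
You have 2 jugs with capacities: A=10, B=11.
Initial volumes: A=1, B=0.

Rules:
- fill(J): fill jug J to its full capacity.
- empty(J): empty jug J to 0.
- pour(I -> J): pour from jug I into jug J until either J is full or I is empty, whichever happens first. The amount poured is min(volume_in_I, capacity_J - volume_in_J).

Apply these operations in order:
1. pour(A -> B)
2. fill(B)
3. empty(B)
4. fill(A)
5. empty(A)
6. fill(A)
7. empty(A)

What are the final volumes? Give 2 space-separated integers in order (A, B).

Step 1: pour(A -> B) -> (A=0 B=1)
Step 2: fill(B) -> (A=0 B=11)
Step 3: empty(B) -> (A=0 B=0)
Step 4: fill(A) -> (A=10 B=0)
Step 5: empty(A) -> (A=0 B=0)
Step 6: fill(A) -> (A=10 B=0)
Step 7: empty(A) -> (A=0 B=0)

Answer: 0 0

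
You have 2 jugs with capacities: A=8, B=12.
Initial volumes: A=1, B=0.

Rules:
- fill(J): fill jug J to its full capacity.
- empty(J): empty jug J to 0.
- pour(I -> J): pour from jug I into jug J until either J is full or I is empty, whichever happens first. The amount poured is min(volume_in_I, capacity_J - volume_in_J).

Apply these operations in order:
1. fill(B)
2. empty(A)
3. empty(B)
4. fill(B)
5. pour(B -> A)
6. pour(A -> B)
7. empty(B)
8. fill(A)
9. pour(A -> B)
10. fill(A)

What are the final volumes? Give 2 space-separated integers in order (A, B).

Step 1: fill(B) -> (A=1 B=12)
Step 2: empty(A) -> (A=0 B=12)
Step 3: empty(B) -> (A=0 B=0)
Step 4: fill(B) -> (A=0 B=12)
Step 5: pour(B -> A) -> (A=8 B=4)
Step 6: pour(A -> B) -> (A=0 B=12)
Step 7: empty(B) -> (A=0 B=0)
Step 8: fill(A) -> (A=8 B=0)
Step 9: pour(A -> B) -> (A=0 B=8)
Step 10: fill(A) -> (A=8 B=8)

Answer: 8 8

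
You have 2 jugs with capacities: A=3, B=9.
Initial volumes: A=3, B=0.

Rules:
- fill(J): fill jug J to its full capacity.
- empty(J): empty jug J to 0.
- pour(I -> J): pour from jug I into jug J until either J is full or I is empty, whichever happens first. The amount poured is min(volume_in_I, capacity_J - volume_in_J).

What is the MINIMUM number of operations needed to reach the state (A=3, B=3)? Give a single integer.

Answer: 2

Derivation:
BFS from (A=3, B=0). One shortest path:
  1. pour(A -> B) -> (A=0 B=3)
  2. fill(A) -> (A=3 B=3)
Reached target in 2 moves.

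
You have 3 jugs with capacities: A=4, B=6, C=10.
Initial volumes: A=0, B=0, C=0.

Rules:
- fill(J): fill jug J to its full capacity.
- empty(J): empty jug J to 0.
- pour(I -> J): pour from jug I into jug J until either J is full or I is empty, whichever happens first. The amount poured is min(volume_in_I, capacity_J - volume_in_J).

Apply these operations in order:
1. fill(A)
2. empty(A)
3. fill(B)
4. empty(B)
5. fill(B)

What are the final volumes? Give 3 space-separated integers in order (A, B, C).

Step 1: fill(A) -> (A=4 B=0 C=0)
Step 2: empty(A) -> (A=0 B=0 C=0)
Step 3: fill(B) -> (A=0 B=6 C=0)
Step 4: empty(B) -> (A=0 B=0 C=0)
Step 5: fill(B) -> (A=0 B=6 C=0)

Answer: 0 6 0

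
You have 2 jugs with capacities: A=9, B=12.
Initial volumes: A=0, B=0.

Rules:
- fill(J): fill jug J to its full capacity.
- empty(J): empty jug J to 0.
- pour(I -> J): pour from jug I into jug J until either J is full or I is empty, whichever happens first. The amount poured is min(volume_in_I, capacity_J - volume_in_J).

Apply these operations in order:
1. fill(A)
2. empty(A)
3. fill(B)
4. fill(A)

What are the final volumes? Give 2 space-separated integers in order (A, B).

Answer: 9 12

Derivation:
Step 1: fill(A) -> (A=9 B=0)
Step 2: empty(A) -> (A=0 B=0)
Step 3: fill(B) -> (A=0 B=12)
Step 4: fill(A) -> (A=9 B=12)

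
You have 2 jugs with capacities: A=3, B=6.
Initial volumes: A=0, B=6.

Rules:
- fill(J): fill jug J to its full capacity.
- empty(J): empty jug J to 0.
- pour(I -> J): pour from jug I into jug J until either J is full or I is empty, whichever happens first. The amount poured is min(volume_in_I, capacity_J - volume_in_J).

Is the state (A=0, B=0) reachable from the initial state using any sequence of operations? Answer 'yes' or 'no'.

Answer: yes

Derivation:
BFS from (A=0, B=6):
  1. empty(B) -> (A=0 B=0)
Target reached → yes.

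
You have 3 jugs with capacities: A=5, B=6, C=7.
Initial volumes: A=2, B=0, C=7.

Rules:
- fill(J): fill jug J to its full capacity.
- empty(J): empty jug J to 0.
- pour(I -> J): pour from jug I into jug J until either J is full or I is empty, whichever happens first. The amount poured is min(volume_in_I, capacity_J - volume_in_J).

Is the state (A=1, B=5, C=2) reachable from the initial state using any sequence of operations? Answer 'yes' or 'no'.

Answer: no

Derivation:
BFS explored all 216 reachable states.
Reachable set includes: (0,0,0), (0,0,1), (0,0,2), (0,0,3), (0,0,4), (0,0,5), (0,0,6), (0,0,7), (0,1,0), (0,1,1), (0,1,2), (0,1,3) ...
Target (A=1, B=5, C=2) not in reachable set → no.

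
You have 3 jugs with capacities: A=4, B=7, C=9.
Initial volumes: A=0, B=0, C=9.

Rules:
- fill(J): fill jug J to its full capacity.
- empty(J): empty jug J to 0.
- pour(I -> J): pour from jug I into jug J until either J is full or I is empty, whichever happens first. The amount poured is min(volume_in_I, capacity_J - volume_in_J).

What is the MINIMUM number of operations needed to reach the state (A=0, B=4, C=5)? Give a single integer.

BFS from (A=0, B=0, C=9). One shortest path:
  1. pour(C -> A) -> (A=4 B=0 C=5)
  2. pour(A -> B) -> (A=0 B=4 C=5)
Reached target in 2 moves.

Answer: 2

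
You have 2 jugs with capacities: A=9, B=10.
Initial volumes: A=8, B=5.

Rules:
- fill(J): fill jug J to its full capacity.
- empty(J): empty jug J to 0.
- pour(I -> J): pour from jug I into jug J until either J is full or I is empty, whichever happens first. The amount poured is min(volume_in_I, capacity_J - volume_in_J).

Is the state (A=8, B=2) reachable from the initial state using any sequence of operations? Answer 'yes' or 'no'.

Answer: no

Derivation:
BFS explored all 39 reachable states.
Reachable set includes: (0,0), (0,1), (0,2), (0,3), (0,4), (0,5), (0,6), (0,7), (0,8), (0,9), (0,10), (1,0) ...
Target (A=8, B=2) not in reachable set → no.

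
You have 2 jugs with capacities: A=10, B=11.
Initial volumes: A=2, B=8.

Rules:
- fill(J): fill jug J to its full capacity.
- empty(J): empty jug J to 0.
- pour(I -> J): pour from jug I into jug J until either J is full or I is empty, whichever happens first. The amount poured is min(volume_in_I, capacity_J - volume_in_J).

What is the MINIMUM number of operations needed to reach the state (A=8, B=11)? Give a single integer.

BFS from (A=2, B=8). One shortest path:
  1. empty(A) -> (A=0 B=8)
  2. pour(B -> A) -> (A=8 B=0)
  3. fill(B) -> (A=8 B=11)
Reached target in 3 moves.

Answer: 3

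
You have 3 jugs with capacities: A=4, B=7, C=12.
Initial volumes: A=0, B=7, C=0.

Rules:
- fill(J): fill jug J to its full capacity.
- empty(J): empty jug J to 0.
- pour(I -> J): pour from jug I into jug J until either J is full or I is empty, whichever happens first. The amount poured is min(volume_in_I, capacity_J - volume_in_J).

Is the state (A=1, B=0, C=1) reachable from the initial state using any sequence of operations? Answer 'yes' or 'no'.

BFS from (A=0, B=7, C=0):
  1. fill(A) -> (A=4 B=7 C=0)
  2. empty(B) -> (A=4 B=0 C=0)
  3. fill(C) -> (A=4 B=0 C=12)
  4. pour(A -> B) -> (A=0 B=4 C=12)
  5. pour(C -> A) -> (A=4 B=4 C=8)
  6. pour(A -> B) -> (A=1 B=7 C=8)
  7. empty(B) -> (A=1 B=0 C=8)
  8. pour(C -> B) -> (A=1 B=7 C=1)
  9. empty(B) -> (A=1 B=0 C=1)
Target reached → yes.

Answer: yes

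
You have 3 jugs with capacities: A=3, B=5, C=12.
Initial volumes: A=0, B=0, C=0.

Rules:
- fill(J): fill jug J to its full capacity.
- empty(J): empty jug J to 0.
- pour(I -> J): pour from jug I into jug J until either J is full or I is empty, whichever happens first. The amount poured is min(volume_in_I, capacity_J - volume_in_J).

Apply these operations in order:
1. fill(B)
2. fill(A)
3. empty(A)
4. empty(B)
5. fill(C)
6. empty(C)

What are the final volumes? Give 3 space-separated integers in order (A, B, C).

Answer: 0 0 0

Derivation:
Step 1: fill(B) -> (A=0 B=5 C=0)
Step 2: fill(A) -> (A=3 B=5 C=0)
Step 3: empty(A) -> (A=0 B=5 C=0)
Step 4: empty(B) -> (A=0 B=0 C=0)
Step 5: fill(C) -> (A=0 B=0 C=12)
Step 6: empty(C) -> (A=0 B=0 C=0)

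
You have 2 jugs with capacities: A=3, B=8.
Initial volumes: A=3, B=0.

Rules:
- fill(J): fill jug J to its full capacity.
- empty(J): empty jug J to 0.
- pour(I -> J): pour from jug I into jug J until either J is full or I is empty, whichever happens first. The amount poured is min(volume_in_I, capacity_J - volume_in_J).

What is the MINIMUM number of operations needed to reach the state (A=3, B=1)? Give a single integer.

BFS from (A=3, B=0). One shortest path:
  1. pour(A -> B) -> (A=0 B=3)
  2. fill(A) -> (A=3 B=3)
  3. pour(A -> B) -> (A=0 B=6)
  4. fill(A) -> (A=3 B=6)
  5. pour(A -> B) -> (A=1 B=8)
  6. empty(B) -> (A=1 B=0)
  7. pour(A -> B) -> (A=0 B=1)
  8. fill(A) -> (A=3 B=1)
Reached target in 8 moves.

Answer: 8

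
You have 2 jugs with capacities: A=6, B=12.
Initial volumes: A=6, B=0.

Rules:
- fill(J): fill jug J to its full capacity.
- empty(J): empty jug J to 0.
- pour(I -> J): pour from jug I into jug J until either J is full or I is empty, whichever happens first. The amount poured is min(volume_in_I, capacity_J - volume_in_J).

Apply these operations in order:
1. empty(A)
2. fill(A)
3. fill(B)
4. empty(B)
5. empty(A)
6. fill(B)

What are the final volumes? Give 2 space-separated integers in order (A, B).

Step 1: empty(A) -> (A=0 B=0)
Step 2: fill(A) -> (A=6 B=0)
Step 3: fill(B) -> (A=6 B=12)
Step 4: empty(B) -> (A=6 B=0)
Step 5: empty(A) -> (A=0 B=0)
Step 6: fill(B) -> (A=0 B=12)

Answer: 0 12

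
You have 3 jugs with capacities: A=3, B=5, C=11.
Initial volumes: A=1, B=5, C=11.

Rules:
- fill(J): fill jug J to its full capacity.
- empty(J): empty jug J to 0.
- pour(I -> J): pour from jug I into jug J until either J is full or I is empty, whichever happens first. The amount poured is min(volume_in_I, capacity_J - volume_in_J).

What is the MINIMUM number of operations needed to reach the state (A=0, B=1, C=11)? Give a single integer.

BFS from (A=1, B=5, C=11). One shortest path:
  1. empty(B) -> (A=1 B=0 C=11)
  2. pour(A -> B) -> (A=0 B=1 C=11)
Reached target in 2 moves.

Answer: 2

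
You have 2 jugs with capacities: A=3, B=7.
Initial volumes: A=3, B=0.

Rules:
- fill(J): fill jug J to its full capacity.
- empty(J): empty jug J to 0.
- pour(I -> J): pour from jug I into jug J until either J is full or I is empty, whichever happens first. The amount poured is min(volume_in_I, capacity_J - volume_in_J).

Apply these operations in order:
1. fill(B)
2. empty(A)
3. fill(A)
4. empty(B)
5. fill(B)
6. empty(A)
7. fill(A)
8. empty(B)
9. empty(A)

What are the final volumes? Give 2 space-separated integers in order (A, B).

Answer: 0 0

Derivation:
Step 1: fill(B) -> (A=3 B=7)
Step 2: empty(A) -> (A=0 B=7)
Step 3: fill(A) -> (A=3 B=7)
Step 4: empty(B) -> (A=3 B=0)
Step 5: fill(B) -> (A=3 B=7)
Step 6: empty(A) -> (A=0 B=7)
Step 7: fill(A) -> (A=3 B=7)
Step 8: empty(B) -> (A=3 B=0)
Step 9: empty(A) -> (A=0 B=0)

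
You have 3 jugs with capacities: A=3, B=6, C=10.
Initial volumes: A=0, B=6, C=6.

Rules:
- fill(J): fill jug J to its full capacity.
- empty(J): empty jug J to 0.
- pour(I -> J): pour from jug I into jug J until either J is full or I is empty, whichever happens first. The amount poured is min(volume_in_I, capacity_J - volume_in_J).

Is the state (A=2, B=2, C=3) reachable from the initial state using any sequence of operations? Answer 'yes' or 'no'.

Answer: no

Derivation:
BFS explored all 218 reachable states.
Reachable set includes: (0,0,0), (0,0,1), (0,0,2), (0,0,3), (0,0,4), (0,0,5), (0,0,6), (0,0,7), (0,0,8), (0,0,9), (0,0,10), (0,1,0) ...
Target (A=2, B=2, C=3) not in reachable set → no.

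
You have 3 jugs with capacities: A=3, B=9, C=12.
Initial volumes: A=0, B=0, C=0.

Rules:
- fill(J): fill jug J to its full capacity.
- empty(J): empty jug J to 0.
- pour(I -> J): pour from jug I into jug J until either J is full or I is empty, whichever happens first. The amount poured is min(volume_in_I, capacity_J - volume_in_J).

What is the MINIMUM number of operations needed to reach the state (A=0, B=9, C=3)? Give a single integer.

Answer: 2

Derivation:
BFS from (A=0, B=0, C=0). One shortest path:
  1. fill(C) -> (A=0 B=0 C=12)
  2. pour(C -> B) -> (A=0 B=9 C=3)
Reached target in 2 moves.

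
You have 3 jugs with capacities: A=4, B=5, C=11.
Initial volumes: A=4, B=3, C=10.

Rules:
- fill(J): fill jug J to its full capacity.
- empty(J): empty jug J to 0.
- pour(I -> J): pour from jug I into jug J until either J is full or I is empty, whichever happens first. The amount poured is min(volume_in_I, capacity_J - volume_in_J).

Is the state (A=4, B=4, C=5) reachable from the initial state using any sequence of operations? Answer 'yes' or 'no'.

Answer: yes

Derivation:
BFS from (A=4, B=3, C=10):
  1. empty(A) -> (A=0 B=3 C=10)
  2. pour(B -> A) -> (A=3 B=0 C=10)
  3. pour(C -> B) -> (A=3 B=5 C=5)
  4. pour(B -> A) -> (A=4 B=4 C=5)
Target reached → yes.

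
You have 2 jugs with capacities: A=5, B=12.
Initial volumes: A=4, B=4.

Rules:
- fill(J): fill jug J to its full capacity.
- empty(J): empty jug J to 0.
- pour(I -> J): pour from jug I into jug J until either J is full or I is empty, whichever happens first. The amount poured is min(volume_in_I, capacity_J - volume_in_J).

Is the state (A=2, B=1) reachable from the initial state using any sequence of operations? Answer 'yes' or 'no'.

Answer: no

Derivation:
BFS explored all 35 reachable states.
Reachable set includes: (0,0), (0,1), (0,2), (0,3), (0,4), (0,5), (0,6), (0,7), (0,8), (0,9), (0,10), (0,11) ...
Target (A=2, B=1) not in reachable set → no.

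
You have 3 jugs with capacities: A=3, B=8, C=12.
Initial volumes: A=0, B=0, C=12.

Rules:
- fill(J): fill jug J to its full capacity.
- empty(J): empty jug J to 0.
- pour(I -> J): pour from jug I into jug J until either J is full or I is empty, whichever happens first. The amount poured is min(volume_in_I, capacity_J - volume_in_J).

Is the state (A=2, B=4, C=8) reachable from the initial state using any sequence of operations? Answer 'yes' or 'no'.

BFS explored all 314 reachable states.
Reachable set includes: (0,0,0), (0,0,1), (0,0,2), (0,0,3), (0,0,4), (0,0,5), (0,0,6), (0,0,7), (0,0,8), (0,0,9), (0,0,10), (0,0,11) ...
Target (A=2, B=4, C=8) not in reachable set → no.

Answer: no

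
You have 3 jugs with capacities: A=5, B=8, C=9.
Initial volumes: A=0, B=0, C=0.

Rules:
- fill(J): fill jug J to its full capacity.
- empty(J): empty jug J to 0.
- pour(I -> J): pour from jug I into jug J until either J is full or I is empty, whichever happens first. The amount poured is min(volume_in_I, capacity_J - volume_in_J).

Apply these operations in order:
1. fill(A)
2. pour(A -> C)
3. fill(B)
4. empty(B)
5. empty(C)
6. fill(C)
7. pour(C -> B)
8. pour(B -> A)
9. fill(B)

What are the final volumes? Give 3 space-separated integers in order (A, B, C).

Answer: 5 8 1

Derivation:
Step 1: fill(A) -> (A=5 B=0 C=0)
Step 2: pour(A -> C) -> (A=0 B=0 C=5)
Step 3: fill(B) -> (A=0 B=8 C=5)
Step 4: empty(B) -> (A=0 B=0 C=5)
Step 5: empty(C) -> (A=0 B=0 C=0)
Step 6: fill(C) -> (A=0 B=0 C=9)
Step 7: pour(C -> B) -> (A=0 B=8 C=1)
Step 8: pour(B -> A) -> (A=5 B=3 C=1)
Step 9: fill(B) -> (A=5 B=8 C=1)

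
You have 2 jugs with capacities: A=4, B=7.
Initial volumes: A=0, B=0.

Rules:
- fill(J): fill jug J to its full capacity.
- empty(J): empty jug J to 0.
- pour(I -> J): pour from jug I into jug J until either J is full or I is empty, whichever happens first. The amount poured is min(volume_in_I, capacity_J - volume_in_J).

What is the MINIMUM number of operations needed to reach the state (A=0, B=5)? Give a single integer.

Answer: 8

Derivation:
BFS from (A=0, B=0). One shortest path:
  1. fill(A) -> (A=4 B=0)
  2. pour(A -> B) -> (A=0 B=4)
  3. fill(A) -> (A=4 B=4)
  4. pour(A -> B) -> (A=1 B=7)
  5. empty(B) -> (A=1 B=0)
  6. pour(A -> B) -> (A=0 B=1)
  7. fill(A) -> (A=4 B=1)
  8. pour(A -> B) -> (A=0 B=5)
Reached target in 8 moves.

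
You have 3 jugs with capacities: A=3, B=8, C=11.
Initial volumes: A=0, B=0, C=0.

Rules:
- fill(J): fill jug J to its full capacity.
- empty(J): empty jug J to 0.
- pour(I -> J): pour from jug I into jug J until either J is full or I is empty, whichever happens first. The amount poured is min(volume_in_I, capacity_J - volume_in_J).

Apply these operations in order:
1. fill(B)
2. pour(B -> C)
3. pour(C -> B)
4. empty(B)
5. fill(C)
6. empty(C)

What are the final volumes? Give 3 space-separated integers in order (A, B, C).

Step 1: fill(B) -> (A=0 B=8 C=0)
Step 2: pour(B -> C) -> (A=0 B=0 C=8)
Step 3: pour(C -> B) -> (A=0 B=8 C=0)
Step 4: empty(B) -> (A=0 B=0 C=0)
Step 5: fill(C) -> (A=0 B=0 C=11)
Step 6: empty(C) -> (A=0 B=0 C=0)

Answer: 0 0 0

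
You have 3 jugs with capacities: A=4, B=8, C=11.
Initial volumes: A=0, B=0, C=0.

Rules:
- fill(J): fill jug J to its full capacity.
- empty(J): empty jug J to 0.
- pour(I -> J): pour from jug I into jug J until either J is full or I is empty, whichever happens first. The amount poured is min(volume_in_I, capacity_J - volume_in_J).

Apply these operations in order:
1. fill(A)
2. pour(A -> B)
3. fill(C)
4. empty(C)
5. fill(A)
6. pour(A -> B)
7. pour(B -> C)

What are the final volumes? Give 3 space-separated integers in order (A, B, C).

Step 1: fill(A) -> (A=4 B=0 C=0)
Step 2: pour(A -> B) -> (A=0 B=4 C=0)
Step 3: fill(C) -> (A=0 B=4 C=11)
Step 4: empty(C) -> (A=0 B=4 C=0)
Step 5: fill(A) -> (A=4 B=4 C=0)
Step 6: pour(A -> B) -> (A=0 B=8 C=0)
Step 7: pour(B -> C) -> (A=0 B=0 C=8)

Answer: 0 0 8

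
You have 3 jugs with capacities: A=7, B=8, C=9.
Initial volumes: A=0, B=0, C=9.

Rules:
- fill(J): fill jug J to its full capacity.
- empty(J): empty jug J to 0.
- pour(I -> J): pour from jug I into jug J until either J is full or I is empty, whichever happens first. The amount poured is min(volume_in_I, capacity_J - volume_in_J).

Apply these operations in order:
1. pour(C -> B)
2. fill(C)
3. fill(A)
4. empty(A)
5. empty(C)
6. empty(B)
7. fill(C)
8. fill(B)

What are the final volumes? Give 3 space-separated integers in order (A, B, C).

Answer: 0 8 9

Derivation:
Step 1: pour(C -> B) -> (A=0 B=8 C=1)
Step 2: fill(C) -> (A=0 B=8 C=9)
Step 3: fill(A) -> (A=7 B=8 C=9)
Step 4: empty(A) -> (A=0 B=8 C=9)
Step 5: empty(C) -> (A=0 B=8 C=0)
Step 6: empty(B) -> (A=0 B=0 C=0)
Step 7: fill(C) -> (A=0 B=0 C=9)
Step 8: fill(B) -> (A=0 B=8 C=9)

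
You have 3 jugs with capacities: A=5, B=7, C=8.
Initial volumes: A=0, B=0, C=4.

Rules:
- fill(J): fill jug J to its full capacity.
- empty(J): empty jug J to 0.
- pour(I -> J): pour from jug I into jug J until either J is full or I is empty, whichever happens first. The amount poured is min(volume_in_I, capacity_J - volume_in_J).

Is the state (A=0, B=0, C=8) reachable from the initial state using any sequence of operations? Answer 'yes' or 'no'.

Answer: yes

Derivation:
BFS from (A=0, B=0, C=4):
  1. fill(C) -> (A=0 B=0 C=8)
Target reached → yes.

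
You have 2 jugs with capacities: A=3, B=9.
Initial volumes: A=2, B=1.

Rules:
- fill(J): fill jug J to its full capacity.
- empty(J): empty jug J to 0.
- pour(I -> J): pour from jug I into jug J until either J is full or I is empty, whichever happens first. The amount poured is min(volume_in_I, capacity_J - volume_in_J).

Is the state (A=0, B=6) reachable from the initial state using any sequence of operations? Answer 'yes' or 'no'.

Answer: yes

Derivation:
BFS from (A=2, B=1):
  1. pour(A -> B) -> (A=0 B=3)
  2. fill(A) -> (A=3 B=3)
  3. pour(A -> B) -> (A=0 B=6)
Target reached → yes.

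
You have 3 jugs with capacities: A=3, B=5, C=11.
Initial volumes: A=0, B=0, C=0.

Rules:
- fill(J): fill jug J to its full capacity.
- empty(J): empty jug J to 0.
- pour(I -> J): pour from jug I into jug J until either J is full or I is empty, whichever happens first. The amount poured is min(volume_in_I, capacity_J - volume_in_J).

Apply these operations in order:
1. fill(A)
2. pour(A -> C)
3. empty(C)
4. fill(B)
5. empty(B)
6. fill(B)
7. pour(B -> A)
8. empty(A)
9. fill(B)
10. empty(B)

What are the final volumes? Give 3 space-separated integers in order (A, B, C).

Answer: 0 0 0

Derivation:
Step 1: fill(A) -> (A=3 B=0 C=0)
Step 2: pour(A -> C) -> (A=0 B=0 C=3)
Step 3: empty(C) -> (A=0 B=0 C=0)
Step 4: fill(B) -> (A=0 B=5 C=0)
Step 5: empty(B) -> (A=0 B=0 C=0)
Step 6: fill(B) -> (A=0 B=5 C=0)
Step 7: pour(B -> A) -> (A=3 B=2 C=0)
Step 8: empty(A) -> (A=0 B=2 C=0)
Step 9: fill(B) -> (A=0 B=5 C=0)
Step 10: empty(B) -> (A=0 B=0 C=0)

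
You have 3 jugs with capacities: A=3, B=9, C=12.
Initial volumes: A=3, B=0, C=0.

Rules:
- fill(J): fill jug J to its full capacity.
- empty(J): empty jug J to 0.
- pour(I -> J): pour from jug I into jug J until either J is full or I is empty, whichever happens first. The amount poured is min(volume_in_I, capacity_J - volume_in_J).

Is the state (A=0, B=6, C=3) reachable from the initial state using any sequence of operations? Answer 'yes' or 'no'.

Answer: yes

Derivation:
BFS from (A=3, B=0, C=0):
  1. empty(A) -> (A=0 B=0 C=0)
  2. fill(B) -> (A=0 B=9 C=0)
  3. pour(B -> A) -> (A=3 B=6 C=0)
  4. pour(A -> C) -> (A=0 B=6 C=3)
Target reached → yes.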